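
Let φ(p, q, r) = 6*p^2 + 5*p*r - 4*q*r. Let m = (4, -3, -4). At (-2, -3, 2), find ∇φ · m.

∂φ/∂p = 12*p + 5*r
∂φ/∂q = -4*r
∂φ/∂r = 5*p - 4*q
∇φ at (-2, -3, 2) = (-14, -8, 2)
∇φ · m = (-14)(4) + (-8)(-3) + (2)(-4) = -40

-40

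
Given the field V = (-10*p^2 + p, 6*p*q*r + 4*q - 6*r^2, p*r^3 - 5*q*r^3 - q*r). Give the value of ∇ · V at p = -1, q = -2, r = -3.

288

∂V₁/∂p = -20*p + 1
∂V₂/∂q = 6*p*r + 4
∂V₃/∂r = 3*p*r^2 - 15*q*r^2 - q
∇·V = 3*p*r^2 + 6*p*r - 20*p - 15*q*r^2 - q + 5
At (-1, -2, -3): 288.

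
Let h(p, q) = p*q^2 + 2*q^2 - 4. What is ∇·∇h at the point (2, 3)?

8

∂²h/∂p² = 0
∂²h/∂q² = 2*(p + 2)
∇²h = 2*p + 4
At (2, 3): 8.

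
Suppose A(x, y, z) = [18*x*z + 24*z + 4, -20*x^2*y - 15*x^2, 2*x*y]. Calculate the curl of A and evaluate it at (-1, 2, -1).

(∇×A)₁ = ∂A₃/∂y − ∂A₂/∂z = 2*x
(∇×A)₂ = ∂A₁/∂z − ∂A₃/∂x = 18*x - 2*y + 24
(∇×A)₃ = ∂A₂/∂x − ∂A₁/∂y = -40*x*y - 30*x
∇×A = (2*x, 18*x - 2*y + 24, -40*x*y - 30*x)
At (-1, 2, -1): (-2, 2, 110).

(-2, 2, 110)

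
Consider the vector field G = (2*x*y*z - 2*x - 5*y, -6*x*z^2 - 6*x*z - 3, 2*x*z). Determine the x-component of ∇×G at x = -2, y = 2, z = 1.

-36

(∇×G)_1 = ∂G₃/∂y − ∂G₂/∂z
= 0 − (-12*x*z - 6*x)
= 12*x*z + 6*x
At (-2, 2, 1): -36.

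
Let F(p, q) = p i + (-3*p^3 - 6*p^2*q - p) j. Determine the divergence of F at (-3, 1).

∂F₁/∂p = 1
∂F₂/∂q = -6*p^2
∇·F = -6*p^2 + 1
At (-3, 1): -53.

-53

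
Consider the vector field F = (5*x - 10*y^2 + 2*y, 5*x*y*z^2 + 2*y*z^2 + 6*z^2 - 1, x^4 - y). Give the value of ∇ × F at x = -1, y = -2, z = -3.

(∇×F)₁ = ∂F₃/∂y − ∂F₂/∂z = -10*x*y*z - 4*y*z - 12*z - 1
(∇×F)₂ = ∂F₁/∂z − ∂F₃/∂x = -4*x^3
(∇×F)₃ = ∂F₂/∂x − ∂F₁/∂y = 5*y*z^2 + 20*y - 2
∇×F = (-10*x*y*z - 4*y*z - 12*z - 1, -4*x^3, 5*y*z^2 + 20*y - 2)
At (-1, -2, -3): (71, 4, -132).

(71, 4, -132)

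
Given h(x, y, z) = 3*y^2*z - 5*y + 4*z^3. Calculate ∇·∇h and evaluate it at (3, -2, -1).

-30

∂²h/∂x² = 0
∂²h/∂y² = 6*z
∂²h/∂z² = 24*z
∇²h = 30*z
At (3, -2, -1): -30.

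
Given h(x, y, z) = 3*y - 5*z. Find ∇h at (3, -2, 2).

(0, 3, -5)

∂h/∂x = 0
∂h/∂y = 3
∂h/∂z = -5
∇h = (0, 3, -5)
At (3, -2, 2): (0, 3, -5).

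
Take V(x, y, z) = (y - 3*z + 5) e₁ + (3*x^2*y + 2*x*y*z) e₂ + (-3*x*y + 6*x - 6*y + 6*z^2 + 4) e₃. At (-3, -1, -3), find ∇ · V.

9

∂V₁/∂x = 0
∂V₂/∂y = 3*x^2 + 2*x*z
∂V₃/∂z = 12*z
∇·V = 3*x^2 + 2*x*z + 12*z
At (-3, -1, -3): 9.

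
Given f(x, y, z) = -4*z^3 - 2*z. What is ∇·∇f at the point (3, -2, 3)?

-72

∂²f/∂x² = 0
∂²f/∂y² = 0
∂²f/∂z² = -24*z
∇²f = -24*z
At (3, -2, 3): -72.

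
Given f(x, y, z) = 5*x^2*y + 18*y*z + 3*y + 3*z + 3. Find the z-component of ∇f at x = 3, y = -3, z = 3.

(∇f)_3 = ∂f/∂z = 18*y + 3
At (3, -3, 3): -51.

-51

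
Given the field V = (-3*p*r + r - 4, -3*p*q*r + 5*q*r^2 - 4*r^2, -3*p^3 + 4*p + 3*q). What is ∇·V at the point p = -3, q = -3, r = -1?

∂V₁/∂p = -3*r
∂V₂/∂q = -3*p*r + 5*r^2
∂V₃/∂r = 0
∇·V = -3*p*r + 5*r^2 - 3*r
At (-3, -3, -1): -1.

-1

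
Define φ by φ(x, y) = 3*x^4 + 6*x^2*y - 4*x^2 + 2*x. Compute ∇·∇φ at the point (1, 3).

∂²φ/∂x² = 4*(9*x^2 + 3*y - 2)
∂²φ/∂y² = 0
∇²φ = 36*x^2 + 12*y - 8
At (1, 3): 64.

64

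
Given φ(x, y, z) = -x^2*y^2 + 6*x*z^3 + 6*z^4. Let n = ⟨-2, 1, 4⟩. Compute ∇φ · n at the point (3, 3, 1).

354

∂φ/∂x = -2*x*y^2 + 6*z^3
∂φ/∂y = -2*x^2*y
∂φ/∂z = 18*x*z^2 + 24*z^3
∇φ at (3, 3, 1) = (-48, -54, 78)
∇φ · n = (-48)(-2) + (-54)(1) + (78)(4) = 354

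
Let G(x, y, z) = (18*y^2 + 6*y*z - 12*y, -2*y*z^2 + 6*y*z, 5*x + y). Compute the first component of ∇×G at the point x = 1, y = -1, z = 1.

3

(∇×G)_1 = ∂G₃/∂y − ∂G₂/∂z
= 1 − (-4*y*z + 6*y)
= 4*y*z - 6*y + 1
At (1, -1, 1): 3.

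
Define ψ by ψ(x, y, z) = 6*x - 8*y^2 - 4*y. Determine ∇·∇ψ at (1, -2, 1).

-16

∂²ψ/∂x² = 0
∂²ψ/∂y² = -16
∂²ψ/∂z² = 0
∇²ψ = -16
At (1, -2, 1): -16.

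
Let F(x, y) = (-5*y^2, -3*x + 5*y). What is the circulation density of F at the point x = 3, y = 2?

∂F₂/∂x = -3
∂F₁/∂y = -10*y
Scalar curl = 10*y - 3
At (3, 2): 17.

17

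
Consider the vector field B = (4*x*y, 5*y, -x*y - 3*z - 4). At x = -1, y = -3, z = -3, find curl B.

(∇×B)₁ = ∂B₃/∂y − ∂B₂/∂z = -x
(∇×B)₂ = ∂B₁/∂z − ∂B₃/∂x = y
(∇×B)₃ = ∂B₂/∂x − ∂B₁/∂y = -4*x
∇×B = (-x, y, -4*x)
At (-1, -3, -3): (1, -3, 4).

(1, -3, 4)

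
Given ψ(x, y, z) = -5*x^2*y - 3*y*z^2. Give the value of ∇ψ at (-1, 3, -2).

∂ψ/∂x = -10*x*y
∂ψ/∂y = -5*x^2 - 3*z^2
∂ψ/∂z = -6*y*z
∇ψ = (-10*x*y, -5*x^2 - 3*z^2, -6*y*z)
At (-1, 3, -2): (30, -17, 36).

(30, -17, 36)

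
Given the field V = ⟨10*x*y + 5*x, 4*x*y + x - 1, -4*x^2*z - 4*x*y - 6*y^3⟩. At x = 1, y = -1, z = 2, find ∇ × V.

(∇×V)₁ = ∂V₃/∂y − ∂V₂/∂z = -4*x - 18*y^2
(∇×V)₂ = ∂V₁/∂z − ∂V₃/∂x = 8*x*z + 4*y
(∇×V)₃ = ∂V₂/∂x − ∂V₁/∂y = -10*x + 4*y + 1
∇×V = (-4*x - 18*y^2, 8*x*z + 4*y, -10*x + 4*y + 1)
At (1, -1, 2): (-22, 12, -13).

(-22, 12, -13)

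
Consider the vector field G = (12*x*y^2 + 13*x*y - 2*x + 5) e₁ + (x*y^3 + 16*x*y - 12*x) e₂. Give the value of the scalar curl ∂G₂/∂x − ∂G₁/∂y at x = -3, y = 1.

∂G₂/∂x = y^3 + 16*y - 12
∂G₁/∂y = 24*x*y + 13*x
Scalar curl = -24*x*y - 13*x + y^3 + 16*y - 12
At (-3, 1): 116.

116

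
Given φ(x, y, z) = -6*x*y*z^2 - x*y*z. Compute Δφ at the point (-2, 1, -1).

24

∂²φ/∂x² = 0
∂²φ/∂y² = 0
∂²φ/∂z² = -12*x*y
∇²φ = -12*x*y
At (-2, 1, -1): 24.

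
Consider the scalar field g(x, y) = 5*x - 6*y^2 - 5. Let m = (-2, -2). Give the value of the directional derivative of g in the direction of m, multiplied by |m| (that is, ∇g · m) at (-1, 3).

62

∂g/∂x = 5
∂g/∂y = -12*y
∇g at (-1, 3) = (5, -36)
∇g · m = (5)(-2) + (-36)(-2) = 62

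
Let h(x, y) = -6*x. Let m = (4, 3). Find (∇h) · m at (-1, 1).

-24

∂h/∂x = -6
∂h/∂y = 0
∇h at (-1, 1) = (-6, 0)
∇h · m = (-6)(4) + (0)(3) = -24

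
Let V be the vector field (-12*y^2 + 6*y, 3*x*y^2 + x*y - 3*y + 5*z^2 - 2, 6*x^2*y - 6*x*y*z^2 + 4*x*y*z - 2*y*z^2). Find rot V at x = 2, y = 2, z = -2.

(∇×V)₁ = ∂V₃/∂y − ∂V₂/∂z = 6*x^2 - 6*x*z^2 + 4*x*z - 2*z^2 - 10*z
(∇×V)₂ = ∂V₁/∂z − ∂V₃/∂x = -12*x*y + 6*y*z^2 - 4*y*z
(∇×V)₃ = ∂V₂/∂x − ∂V₁/∂y = 3*y^2 + 25*y - 6
∇×V = (6*x^2 - 6*x*z^2 + 4*x*z - 2*z^2 - 10*z, -12*x*y + 6*y*z^2 - 4*y*z, 3*y^2 + 25*y - 6)
At (2, 2, -2): (-28, 16, 56).

(-28, 16, 56)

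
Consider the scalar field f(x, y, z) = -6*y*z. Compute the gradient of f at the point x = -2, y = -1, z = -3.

(0, 18, 6)

∂f/∂x = 0
∂f/∂y = -6*z
∂f/∂z = -6*y
∇f = (0, -6*z, -6*y)
At (-2, -1, -3): (0, 18, 6).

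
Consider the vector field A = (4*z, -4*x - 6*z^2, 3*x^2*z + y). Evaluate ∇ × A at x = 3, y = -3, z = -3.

(-35, 58, -4)

(∇×A)₁ = ∂A₃/∂y − ∂A₂/∂z = 12*z + 1
(∇×A)₂ = ∂A₁/∂z − ∂A₃/∂x = -6*x*z + 4
(∇×A)₃ = ∂A₂/∂x − ∂A₁/∂y = -4
∇×A = (12*z + 1, -6*x*z + 4, -4)
At (3, -3, -3): (-35, 58, -4).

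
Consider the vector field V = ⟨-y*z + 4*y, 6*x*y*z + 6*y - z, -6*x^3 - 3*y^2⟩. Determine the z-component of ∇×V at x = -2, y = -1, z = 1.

(∇×V)_3 = ∂V₂/∂x − ∂V₁/∂y
= 6*y*z − (-z + 4)
= 6*y*z + z - 4
At (-2, -1, 1): -9.

-9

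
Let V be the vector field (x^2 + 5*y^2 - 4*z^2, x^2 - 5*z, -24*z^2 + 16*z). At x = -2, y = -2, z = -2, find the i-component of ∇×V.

(∇×V)_1 = ∂V₃/∂y − ∂V₂/∂z
= 0 − (-5)
= 5
At (-2, -2, -2): 5.

5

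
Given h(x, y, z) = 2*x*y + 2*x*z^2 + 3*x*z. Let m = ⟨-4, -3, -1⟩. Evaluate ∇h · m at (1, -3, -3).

∂h/∂x = 2*y + 2*z^2 + 3*z
∂h/∂y = 2*x
∂h/∂z = 4*x*z + 3*x
∇h at (1, -3, -3) = (3, 2, -9)
∇h · m = (3)(-4) + (2)(-3) + (-9)(-1) = -9

-9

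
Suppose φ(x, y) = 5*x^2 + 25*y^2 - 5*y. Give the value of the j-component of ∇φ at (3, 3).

(∇φ)_2 = ∂φ/∂y = 50*y - 5
At (3, 3): 145.

145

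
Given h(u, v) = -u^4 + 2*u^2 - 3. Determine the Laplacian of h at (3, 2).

∂²h/∂u² = 4*(-3*u^2 + 1)
∂²h/∂v² = 0
∇²h = -12*u^2 + 4
At (3, 2): -104.

-104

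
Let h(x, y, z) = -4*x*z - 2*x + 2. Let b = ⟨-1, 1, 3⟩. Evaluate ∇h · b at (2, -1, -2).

-30

∂h/∂x = -4*z - 2
∂h/∂y = 0
∂h/∂z = -4*x
∇h at (2, -1, -2) = (6, 0, -8)
∇h · b = (6)(-1) + (0)(1) + (-8)(3) = -30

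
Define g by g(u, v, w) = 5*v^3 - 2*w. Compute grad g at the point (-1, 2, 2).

∂g/∂u = 0
∂g/∂v = 15*v^2
∂g/∂w = -2
∇g = (0, 15*v^2, -2)
At (-1, 2, 2): (0, 60, -2).

(0, 60, -2)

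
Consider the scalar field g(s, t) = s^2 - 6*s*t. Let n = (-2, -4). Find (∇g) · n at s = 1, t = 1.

∂g/∂s = 2*s - 6*t
∂g/∂t = -6*s
∇g at (1, 1) = (-4, -6)
∇g · n = (-4)(-2) + (-6)(-4) = 32

32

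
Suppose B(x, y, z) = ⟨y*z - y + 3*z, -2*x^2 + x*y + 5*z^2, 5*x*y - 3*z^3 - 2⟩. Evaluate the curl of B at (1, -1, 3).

(-25, 7, -7)

(∇×B)₁ = ∂B₃/∂y − ∂B₂/∂z = 5*x - 10*z
(∇×B)₂ = ∂B₁/∂z − ∂B₃/∂x = -4*y + 3
(∇×B)₃ = ∂B₂/∂x − ∂B₁/∂y = -4*x + y - z + 1
∇×B = (5*x - 10*z, -4*y + 3, -4*x + y - z + 1)
At (1, -1, 3): (-25, 7, -7).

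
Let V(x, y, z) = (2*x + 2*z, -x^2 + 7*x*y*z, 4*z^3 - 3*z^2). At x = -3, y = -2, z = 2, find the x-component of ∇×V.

(∇×V)_1 = ∂V₃/∂y − ∂V₂/∂z
= 0 − (7*x*y)
= -7*x*y
At (-3, -2, 2): -42.

-42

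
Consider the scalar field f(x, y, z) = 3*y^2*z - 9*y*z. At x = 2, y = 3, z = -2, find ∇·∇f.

∂²f/∂x² = 0
∂²f/∂y² = 6*z
∂²f/∂z² = 0
∇²f = 6*z
At (2, 3, -2): -12.

-12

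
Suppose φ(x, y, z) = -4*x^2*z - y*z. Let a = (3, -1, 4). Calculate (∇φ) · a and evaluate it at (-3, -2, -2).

-282

∂φ/∂x = -8*x*z
∂φ/∂y = -z
∂φ/∂z = -4*x^2 - y
∇φ at (-3, -2, -2) = (-48, 2, -34)
∇φ · a = (-48)(3) + (2)(-1) + (-34)(4) = -282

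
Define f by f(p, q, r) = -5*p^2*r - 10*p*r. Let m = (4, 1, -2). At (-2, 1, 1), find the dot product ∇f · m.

40

∂f/∂p = -10*p*r - 10*r
∂f/∂q = 0
∂f/∂r = -5*p^2 - 10*p
∇f at (-2, 1, 1) = (10, 0, 0)
∇f · m = (10)(4) + (0)(1) + (0)(-2) = 40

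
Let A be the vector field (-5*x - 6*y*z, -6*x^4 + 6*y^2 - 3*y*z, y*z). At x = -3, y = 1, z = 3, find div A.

-1

∂A₁/∂x = -5
∂A₂/∂y = 12*y - 3*z
∂A₃/∂z = y
∇·A = 13*y - 3*z - 5
At (-3, 1, 3): -1.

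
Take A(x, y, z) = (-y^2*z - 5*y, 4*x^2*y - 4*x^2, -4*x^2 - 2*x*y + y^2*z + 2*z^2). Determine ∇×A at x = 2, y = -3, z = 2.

(-16, 1, -71)

(∇×A)₁ = ∂A₃/∂y − ∂A₂/∂z = -2*x + 2*y*z
(∇×A)₂ = ∂A₁/∂z − ∂A₃/∂x = 8*x - y^2 + 2*y
(∇×A)₃ = ∂A₂/∂x − ∂A₁/∂y = 8*x*y - 8*x + 2*y*z + 5
∇×A = (-2*x + 2*y*z, 8*x - y^2 + 2*y, 8*x*y - 8*x + 2*y*z + 5)
At (2, -3, 2): (-16, 1, -71).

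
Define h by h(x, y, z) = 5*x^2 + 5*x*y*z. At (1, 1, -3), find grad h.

(-5, -15, 5)

∂h/∂x = 10*x + 5*y*z
∂h/∂y = 5*x*z
∂h/∂z = 5*x*y
∇h = (10*x + 5*y*z, 5*x*z, 5*x*y)
At (1, 1, -3): (-5, -15, 5).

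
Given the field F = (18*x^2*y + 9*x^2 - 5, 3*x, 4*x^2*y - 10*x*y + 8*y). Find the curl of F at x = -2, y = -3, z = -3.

(44, -78, -69)

(∇×F)₁ = ∂F₃/∂y − ∂F₂/∂z = 4*x^2 - 10*x + 8
(∇×F)₂ = ∂F₁/∂z − ∂F₃/∂x = -8*x*y + 10*y
(∇×F)₃ = ∂F₂/∂x − ∂F₁/∂y = -18*x^2 + 3
∇×F = (4*x^2 - 10*x + 8, -8*x*y + 10*y, -18*x^2 + 3)
At (-2, -3, -3): (44, -78, -69).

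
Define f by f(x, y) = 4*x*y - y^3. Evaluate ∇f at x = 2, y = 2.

(8, -4)

∂f/∂x = 4*y
∂f/∂y = 4*x - 3*y^2
∇f = (4*y, 4*x - 3*y^2)
At (2, 2): (8, -4).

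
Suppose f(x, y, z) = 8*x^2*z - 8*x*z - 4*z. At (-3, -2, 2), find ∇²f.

32

∂²f/∂x² = 16*z
∂²f/∂y² = 0
∂²f/∂z² = 0
∇²f = 16*z
At (-3, -2, 2): 32.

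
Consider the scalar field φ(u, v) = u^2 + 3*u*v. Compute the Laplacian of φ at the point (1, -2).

2

∂²φ/∂u² = 2
∂²φ/∂v² = 0
∇²φ = 2
At (1, -2): 2.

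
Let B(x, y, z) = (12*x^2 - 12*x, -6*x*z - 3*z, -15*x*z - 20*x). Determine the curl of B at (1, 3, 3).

(9, 65, -18)

(∇×B)₁ = ∂B₃/∂y − ∂B₂/∂z = 6*x + 3
(∇×B)₂ = ∂B₁/∂z − ∂B₃/∂x = 15*z + 20
(∇×B)₃ = ∂B₂/∂x − ∂B₁/∂y = -6*z
∇×B = (6*x + 3, 15*z + 20, -6*z)
At (1, 3, 3): (9, 65, -18).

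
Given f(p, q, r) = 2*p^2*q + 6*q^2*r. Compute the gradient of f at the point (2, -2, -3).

(-16, 80, 24)

∂f/∂p = 4*p*q
∂f/∂q = 2*p^2 + 12*q*r
∂f/∂r = 6*q^2
∇f = (4*p*q, 2*p^2 + 12*q*r, 6*q^2)
At (2, -2, -3): (-16, 80, 24).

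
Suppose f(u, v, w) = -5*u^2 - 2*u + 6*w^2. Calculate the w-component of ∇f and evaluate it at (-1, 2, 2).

(∇f)_3 = ∂f/∂w = 12*w
At (-1, 2, 2): 24.

24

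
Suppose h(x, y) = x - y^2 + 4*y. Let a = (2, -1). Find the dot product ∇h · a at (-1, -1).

∂h/∂x = 1
∂h/∂y = -2*y + 4
∇h at (-1, -1) = (1, 6)
∇h · a = (1)(2) + (6)(-1) = -4

-4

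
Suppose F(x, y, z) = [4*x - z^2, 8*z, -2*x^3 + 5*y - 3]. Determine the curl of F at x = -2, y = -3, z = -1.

(∇×F)₁ = ∂F₃/∂y − ∂F₂/∂z = -3
(∇×F)₂ = ∂F₁/∂z − ∂F₃/∂x = 6*x^2 - 2*z
(∇×F)₃ = ∂F₂/∂x − ∂F₁/∂y = 0
∇×F = (-3, 6*x^2 - 2*z, 0)
At (-2, -3, -1): (-3, 26, 0).

(-3, 26, 0)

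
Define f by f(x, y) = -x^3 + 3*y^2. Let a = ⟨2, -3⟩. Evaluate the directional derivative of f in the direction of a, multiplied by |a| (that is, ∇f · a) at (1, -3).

∂f/∂x = -3*x^2
∂f/∂y = 6*y
∇f at (1, -3) = (-3, -18)
∇f · a = (-3)(2) + (-18)(-3) = 48

48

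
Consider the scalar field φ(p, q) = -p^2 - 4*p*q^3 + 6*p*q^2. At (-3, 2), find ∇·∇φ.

∂²φ/∂p² = -2
∂²φ/∂q² = 12*p*(-2*q + 1)
∇²φ = -24*p*q + 12*p - 2
At (-3, 2): 106.

106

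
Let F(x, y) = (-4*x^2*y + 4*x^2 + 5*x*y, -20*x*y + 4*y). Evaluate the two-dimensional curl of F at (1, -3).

∂F₂/∂x = -20*y
∂F₁/∂y = -4*x^2 + 5*x
Scalar curl = 4*x^2 - 5*x - 20*y
At (1, -3): 59.

59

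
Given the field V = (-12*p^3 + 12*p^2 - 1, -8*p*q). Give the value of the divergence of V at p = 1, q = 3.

-20

∂V₁/∂p = -36*p^2 + 24*p
∂V₂/∂q = -8*p
∇·V = -36*p^2 + 16*p
At (1, 3): -20.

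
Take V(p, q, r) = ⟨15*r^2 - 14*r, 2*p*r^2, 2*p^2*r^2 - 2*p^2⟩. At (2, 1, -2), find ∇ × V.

(16, -98, 8)

(∇×V)₁ = ∂V₃/∂q − ∂V₂/∂r = -4*p*r
(∇×V)₂ = ∂V₁/∂r − ∂V₃/∂p = -4*p*r^2 + 4*p + 30*r - 14
(∇×V)₃ = ∂V₂/∂p − ∂V₁/∂q = 2*r^2
∇×V = (-4*p*r, -4*p*r^2 + 4*p + 30*r - 14, 2*r^2)
At (2, 1, -2): (16, -98, 8).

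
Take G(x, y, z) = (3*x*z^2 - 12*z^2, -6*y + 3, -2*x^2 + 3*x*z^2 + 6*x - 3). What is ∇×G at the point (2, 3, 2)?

(∇×G)₁ = ∂G₃/∂y − ∂G₂/∂z = 0
(∇×G)₂ = ∂G₁/∂z − ∂G₃/∂x = 6*x*z + 4*x - 3*z^2 - 24*z - 6
(∇×G)₃ = ∂G₂/∂x − ∂G₁/∂y = 0
∇×G = (0, 6*x*z + 4*x - 3*z^2 - 24*z - 6, 0)
At (2, 3, 2): (0, -34, 0).

(0, -34, 0)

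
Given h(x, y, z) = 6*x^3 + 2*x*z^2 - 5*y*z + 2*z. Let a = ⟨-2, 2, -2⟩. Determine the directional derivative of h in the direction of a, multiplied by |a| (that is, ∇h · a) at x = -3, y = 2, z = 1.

-298

∂h/∂x = 18*x^2 + 2*z^2
∂h/∂y = -5*z
∂h/∂z = 4*x*z - 5*y + 2
∇h at (-3, 2, 1) = (164, -5, -20)
∇h · a = (164)(-2) + (-5)(2) + (-20)(-2) = -298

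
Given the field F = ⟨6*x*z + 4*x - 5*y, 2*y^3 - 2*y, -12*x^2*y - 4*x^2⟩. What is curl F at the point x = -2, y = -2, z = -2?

(∇×F)₁ = ∂F₃/∂y − ∂F₂/∂z = -12*x^2
(∇×F)₂ = ∂F₁/∂z − ∂F₃/∂x = 24*x*y + 14*x
(∇×F)₃ = ∂F₂/∂x − ∂F₁/∂y = 5
∇×F = (-12*x^2, 24*x*y + 14*x, 5)
At (-2, -2, -2): (-48, 68, 5).

(-48, 68, 5)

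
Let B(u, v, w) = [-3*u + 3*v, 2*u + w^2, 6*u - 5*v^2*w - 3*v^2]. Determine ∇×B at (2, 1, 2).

(-30, -6, -1)

(∇×B)₁ = ∂B₃/∂v − ∂B₂/∂w = -10*v*w - 6*v - 2*w
(∇×B)₂ = ∂B₁/∂w − ∂B₃/∂u = -6
(∇×B)₃ = ∂B₂/∂u − ∂B₁/∂v = -1
∇×B = (-10*v*w - 6*v - 2*w, -6, -1)
At (2, 1, 2): (-30, -6, -1).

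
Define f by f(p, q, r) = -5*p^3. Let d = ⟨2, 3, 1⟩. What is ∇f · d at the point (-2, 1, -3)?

-120

∂f/∂p = -15*p^2
∂f/∂q = 0
∂f/∂r = 0
∇f at (-2, 1, -3) = (-60, 0, 0)
∇f · d = (-60)(2) + (0)(3) + (0)(1) = -120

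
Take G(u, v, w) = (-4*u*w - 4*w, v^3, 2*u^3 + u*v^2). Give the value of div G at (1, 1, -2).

11

∂G₁/∂u = -4*w
∂G₂/∂v = 3*v^2
∂G₃/∂w = 0
∇·G = 3*v^2 - 4*w
At (1, 1, -2): 11.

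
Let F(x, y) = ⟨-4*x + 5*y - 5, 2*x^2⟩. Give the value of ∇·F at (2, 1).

-4

∂F₁/∂x = -4
∂F₂/∂y = 0
∇·F = -4
At (2, 1): -4.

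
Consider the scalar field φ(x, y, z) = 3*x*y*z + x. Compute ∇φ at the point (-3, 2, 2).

∂φ/∂x = 3*y*z + 1
∂φ/∂y = 3*x*z
∂φ/∂z = 3*x*y
∇φ = (3*y*z + 1, 3*x*z, 3*x*y)
At (-3, 2, 2): (13, -18, -18).

(13, -18, -18)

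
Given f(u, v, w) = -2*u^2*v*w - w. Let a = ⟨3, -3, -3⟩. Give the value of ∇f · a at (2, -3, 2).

∂f/∂u = -4*u*v*w
∂f/∂v = -2*u^2*w
∂f/∂w = -2*u^2*v - 1
∇f at (2, -3, 2) = (48, -16, 23)
∇f · a = (48)(3) + (-16)(-3) + (23)(-3) = 123

123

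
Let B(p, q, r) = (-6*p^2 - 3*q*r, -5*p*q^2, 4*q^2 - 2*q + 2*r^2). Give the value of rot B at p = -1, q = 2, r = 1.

(14, -6, -17)

(∇×B)₁ = ∂B₃/∂q − ∂B₂/∂r = 8*q - 2
(∇×B)₂ = ∂B₁/∂r − ∂B₃/∂p = -3*q
(∇×B)₃ = ∂B₂/∂p − ∂B₁/∂q = -5*q^2 + 3*r
∇×B = (8*q - 2, -3*q, -5*q^2 + 3*r)
At (-1, 2, 1): (14, -6, -17).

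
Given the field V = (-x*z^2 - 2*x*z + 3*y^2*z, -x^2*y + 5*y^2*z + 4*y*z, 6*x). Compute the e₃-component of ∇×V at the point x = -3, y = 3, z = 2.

(∇×V)_3 = ∂V₂/∂x − ∂V₁/∂y
= -2*x*y − (6*y*z)
= -2*x*y - 6*y*z
At (-3, 3, 2): -18.

-18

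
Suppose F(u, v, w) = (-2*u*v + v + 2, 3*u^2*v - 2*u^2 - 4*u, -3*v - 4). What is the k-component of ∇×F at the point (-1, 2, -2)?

(∇×F)_3 = ∂F₂/∂u − ∂F₁/∂v
= 6*u*v - 4*u - 4 − (-2*u + 1)
= 6*u*v - 2*u - 5
At (-1, 2, -2): -15.

-15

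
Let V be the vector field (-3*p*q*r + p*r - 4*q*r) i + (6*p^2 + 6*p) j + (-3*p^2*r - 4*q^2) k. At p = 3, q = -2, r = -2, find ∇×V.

(∇×V)₁ = ∂V₃/∂q − ∂V₂/∂r = -8*q
(∇×V)₂ = ∂V₁/∂r − ∂V₃/∂p = -3*p*q + 6*p*r + p - 4*q
(∇×V)₃ = ∂V₂/∂p − ∂V₁/∂q = 3*p*r + 12*p + 4*r + 6
∇×V = (-8*q, -3*p*q + 6*p*r + p - 4*q, 3*p*r + 12*p + 4*r + 6)
At (3, -2, -2): (16, -7, 16).

(16, -7, 16)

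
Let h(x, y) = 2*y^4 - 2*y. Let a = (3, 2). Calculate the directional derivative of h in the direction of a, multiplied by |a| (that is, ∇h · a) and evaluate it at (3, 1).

∂h/∂x = 0
∂h/∂y = 8*y^3 - 2
∇h at (3, 1) = (0, 6)
∇h · a = (0)(3) + (6)(2) = 12

12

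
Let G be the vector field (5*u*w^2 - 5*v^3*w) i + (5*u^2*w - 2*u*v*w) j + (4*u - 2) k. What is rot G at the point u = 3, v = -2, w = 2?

(∇×G)₁ = ∂G₃/∂v − ∂G₂/∂w = -5*u^2 + 2*u*v
(∇×G)₂ = ∂G₁/∂w − ∂G₃/∂u = 10*u*w - 5*v^3 - 4
(∇×G)₃ = ∂G₂/∂u − ∂G₁/∂v = 10*u*w + 15*v^2*w - 2*v*w
∇×G = (-5*u^2 + 2*u*v, 10*u*w - 5*v^3 - 4, 10*u*w + 15*v^2*w - 2*v*w)
At (3, -2, 2): (-57, 96, 188).

(-57, 96, 188)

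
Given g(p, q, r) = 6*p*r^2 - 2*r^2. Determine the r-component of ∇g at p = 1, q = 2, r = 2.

(∇g)_3 = ∂g/∂r = 12*p*r - 4*r
At (1, 2, 2): 16.

16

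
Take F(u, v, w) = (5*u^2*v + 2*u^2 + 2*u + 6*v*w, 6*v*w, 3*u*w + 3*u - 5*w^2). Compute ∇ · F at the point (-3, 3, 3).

-121

∂F₁/∂u = 10*u*v + 4*u + 2
∂F₂/∂v = 6*w
∂F₃/∂w = 3*u - 10*w
∇·F = 10*u*v + 7*u - 4*w + 2
At (-3, 3, 3): -121.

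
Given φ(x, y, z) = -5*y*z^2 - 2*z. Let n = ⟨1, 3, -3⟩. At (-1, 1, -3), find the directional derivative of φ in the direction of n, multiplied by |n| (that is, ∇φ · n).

∂φ/∂x = 0
∂φ/∂y = -5*z^2
∂φ/∂z = -10*y*z - 2
∇φ at (-1, 1, -3) = (0, -45, 28)
∇φ · n = (0)(1) + (-45)(3) + (28)(-3) = -219

-219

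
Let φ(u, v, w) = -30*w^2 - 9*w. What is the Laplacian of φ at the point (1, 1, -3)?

∂²φ/∂u² = 0
∂²φ/∂v² = 0
∂²φ/∂w² = -60
∇²φ = -60
At (1, 1, -3): -60.

-60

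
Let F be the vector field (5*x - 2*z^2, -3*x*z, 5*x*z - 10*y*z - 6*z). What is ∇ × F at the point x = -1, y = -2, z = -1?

(∇×F)₁ = ∂F₃/∂y − ∂F₂/∂z = 3*x - 10*z
(∇×F)₂ = ∂F₁/∂z − ∂F₃/∂x = -9*z
(∇×F)₃ = ∂F₂/∂x − ∂F₁/∂y = -3*z
∇×F = (3*x - 10*z, -9*z, -3*z)
At (-1, -2, -1): (7, 9, 3).

(7, 9, 3)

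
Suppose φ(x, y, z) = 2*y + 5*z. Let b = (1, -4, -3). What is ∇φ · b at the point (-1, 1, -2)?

∂φ/∂x = 0
∂φ/∂y = 2
∂φ/∂z = 5
∇φ at (-1, 1, -2) = (0, 2, 5)
∇φ · b = (0)(1) + (2)(-4) + (5)(-3) = -23

-23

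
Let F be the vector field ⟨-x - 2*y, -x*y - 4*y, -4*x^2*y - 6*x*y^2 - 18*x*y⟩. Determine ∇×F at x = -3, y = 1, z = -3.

(54, 0, 1)

(∇×F)₁ = ∂F₃/∂y − ∂F₂/∂z = -4*x^2 - 12*x*y - 18*x
(∇×F)₂ = ∂F₁/∂z − ∂F₃/∂x = 8*x*y + 6*y^2 + 18*y
(∇×F)₃ = ∂F₂/∂x − ∂F₁/∂y = -y + 2
∇×F = (-4*x^2 - 12*x*y - 18*x, 8*x*y + 6*y^2 + 18*y, -y + 2)
At (-3, 1, -3): (54, 0, 1).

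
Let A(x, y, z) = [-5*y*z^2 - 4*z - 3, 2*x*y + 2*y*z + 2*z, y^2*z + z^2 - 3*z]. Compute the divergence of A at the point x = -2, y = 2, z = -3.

-15

∂A₁/∂x = 0
∂A₂/∂y = 2*x + 2*z
∂A₃/∂z = y^2 + 2*z - 3
∇·A = 2*x + y^2 + 4*z - 3
At (-2, 2, -3): -15.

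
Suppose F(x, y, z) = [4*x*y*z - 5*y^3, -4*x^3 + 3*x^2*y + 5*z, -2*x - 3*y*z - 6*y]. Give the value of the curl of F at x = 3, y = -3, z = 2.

(∇×F)₁ = ∂F₃/∂y − ∂F₂/∂z = -3*z - 11
(∇×F)₂ = ∂F₁/∂z − ∂F₃/∂x = 4*x*y + 2
(∇×F)₃ = ∂F₂/∂x − ∂F₁/∂y = -12*x^2 + 6*x*y - 4*x*z + 15*y^2
∇×F = (-3*z - 11, 4*x*y + 2, -12*x^2 + 6*x*y - 4*x*z + 15*y^2)
At (3, -3, 2): (-17, -34, -51).

(-17, -34, -51)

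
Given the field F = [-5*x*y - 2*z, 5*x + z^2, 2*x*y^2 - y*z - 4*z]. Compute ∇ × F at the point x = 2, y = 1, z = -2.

(14, -4, 15)

(∇×F)₁ = ∂F₃/∂y − ∂F₂/∂z = 4*x*y - 3*z
(∇×F)₂ = ∂F₁/∂z − ∂F₃/∂x = -2*y^2 - 2
(∇×F)₃ = ∂F₂/∂x − ∂F₁/∂y = 5*x + 5
∇×F = (4*x*y - 3*z, -2*y^2 - 2, 5*x + 5)
At (2, 1, -2): (14, -4, 15).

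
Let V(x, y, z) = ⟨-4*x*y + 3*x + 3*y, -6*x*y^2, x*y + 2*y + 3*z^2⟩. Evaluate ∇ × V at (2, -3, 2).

(4, 3, -49)

(∇×V)₁ = ∂V₃/∂y − ∂V₂/∂z = x + 2
(∇×V)₂ = ∂V₁/∂z − ∂V₃/∂x = -y
(∇×V)₃ = ∂V₂/∂x − ∂V₁/∂y = 4*x - 6*y^2 - 3
∇×V = (x + 2, -y, 4*x - 6*y^2 - 3)
At (2, -3, 2): (4, 3, -49).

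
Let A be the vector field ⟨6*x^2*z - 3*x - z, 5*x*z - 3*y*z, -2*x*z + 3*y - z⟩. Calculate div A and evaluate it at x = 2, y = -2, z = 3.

∂A₁/∂x = 12*x*z - 3
∂A₂/∂y = -3*z
∂A₃/∂z = -2*x - 1
∇·A = 12*x*z - 2*x - 3*z - 4
At (2, -2, 3): 55.

55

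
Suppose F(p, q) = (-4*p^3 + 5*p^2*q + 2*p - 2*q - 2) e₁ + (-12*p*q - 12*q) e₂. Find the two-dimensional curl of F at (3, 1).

-55

∂F₂/∂p = -12*q
∂F₁/∂q = 5*p^2 - 2
Scalar curl = -5*p^2 - 12*q + 2
At (3, 1): -55.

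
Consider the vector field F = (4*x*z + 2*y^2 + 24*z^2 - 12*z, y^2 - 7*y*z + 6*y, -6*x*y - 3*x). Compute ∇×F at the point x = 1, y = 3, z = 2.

(15, 109, -12)

(∇×F)₁ = ∂F₃/∂y − ∂F₂/∂z = -6*x + 7*y
(∇×F)₂ = ∂F₁/∂z − ∂F₃/∂x = 4*x + 6*y + 48*z - 9
(∇×F)₃ = ∂F₂/∂x − ∂F₁/∂y = -4*y
∇×F = (-6*x + 7*y, 4*x + 6*y + 48*z - 9, -4*y)
At (1, 3, 2): (15, 109, -12).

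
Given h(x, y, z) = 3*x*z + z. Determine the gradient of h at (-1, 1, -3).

∂h/∂x = 3*z
∂h/∂y = 0
∂h/∂z = 3*x + 1
∇h = (3*z, 0, 3*x + 1)
At (-1, 1, -3): (-9, 0, -2).

(-9, 0, -2)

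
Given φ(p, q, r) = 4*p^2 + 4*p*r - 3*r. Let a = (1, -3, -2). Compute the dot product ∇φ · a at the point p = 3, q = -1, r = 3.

∂φ/∂p = 8*p + 4*r
∂φ/∂q = 0
∂φ/∂r = 4*p - 3
∇φ at (3, -1, 3) = (36, 0, 9)
∇φ · a = (36)(1) + (0)(-3) + (9)(-2) = 18

18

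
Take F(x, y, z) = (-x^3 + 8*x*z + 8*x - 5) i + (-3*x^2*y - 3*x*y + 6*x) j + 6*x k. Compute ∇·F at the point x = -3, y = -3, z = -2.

-53

∂F₁/∂x = -3*x^2 + 8*z + 8
∂F₂/∂y = -3*x^2 - 3*x
∂F₃/∂z = 0
∇·F = -6*x^2 - 3*x + 8*z + 8
At (-3, -3, -2): -53.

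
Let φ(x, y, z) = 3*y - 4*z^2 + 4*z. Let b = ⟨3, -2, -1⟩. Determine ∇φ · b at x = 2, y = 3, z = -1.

∂φ/∂x = 0
∂φ/∂y = 3
∂φ/∂z = -8*z + 4
∇φ at (2, 3, -1) = (0, 3, 12)
∇φ · b = (0)(3) + (3)(-2) + (12)(-1) = -18

-18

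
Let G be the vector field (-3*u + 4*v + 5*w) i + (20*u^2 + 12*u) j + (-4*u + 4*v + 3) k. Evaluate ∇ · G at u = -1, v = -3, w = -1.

-3

∂G₁/∂u = -3
∂G₂/∂v = 0
∂G₃/∂w = 0
∇·G = -3
At (-1, -3, -1): -3.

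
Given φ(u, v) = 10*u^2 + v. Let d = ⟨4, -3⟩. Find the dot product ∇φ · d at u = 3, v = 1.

237

∂φ/∂u = 20*u
∂φ/∂v = 1
∇φ at (3, 1) = (60, 1)
∇φ · d = (60)(4) + (1)(-3) = 237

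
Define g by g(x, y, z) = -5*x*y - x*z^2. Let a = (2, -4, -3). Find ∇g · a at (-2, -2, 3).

-74

∂g/∂x = -5*y - z^2
∂g/∂y = -5*x
∂g/∂z = -2*x*z
∇g at (-2, -2, 3) = (1, 10, 12)
∇g · a = (1)(2) + (10)(-4) + (12)(-3) = -74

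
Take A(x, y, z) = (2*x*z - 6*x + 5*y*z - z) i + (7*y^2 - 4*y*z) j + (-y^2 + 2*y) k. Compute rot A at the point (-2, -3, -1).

(∇×A)₁ = ∂A₃/∂y − ∂A₂/∂z = 2*y + 2
(∇×A)₂ = ∂A₁/∂z − ∂A₃/∂x = 2*x + 5*y - 1
(∇×A)₃ = ∂A₂/∂x − ∂A₁/∂y = -5*z
∇×A = (2*y + 2, 2*x + 5*y - 1, -5*z)
At (-2, -3, -1): (-4, -20, 5).

(-4, -20, 5)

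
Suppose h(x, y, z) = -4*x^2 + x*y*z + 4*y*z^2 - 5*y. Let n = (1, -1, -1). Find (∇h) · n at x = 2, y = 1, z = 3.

-76

∂h/∂x = -8*x + y*z
∂h/∂y = x*z + 4*z^2 - 5
∂h/∂z = x*y + 8*y*z
∇h at (2, 1, 3) = (-13, 37, 26)
∇h · n = (-13)(1) + (37)(-1) + (26)(-1) = -76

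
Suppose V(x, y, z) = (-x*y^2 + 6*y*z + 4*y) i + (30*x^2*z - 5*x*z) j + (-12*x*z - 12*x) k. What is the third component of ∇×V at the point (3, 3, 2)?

352

(∇×V)_3 = ∂V₂/∂x − ∂V₁/∂y
= 60*x*z - 5*z − (-2*x*y + 6*z + 4)
= 2*x*y + 60*x*z - 11*z - 4
At (3, 3, 2): 352.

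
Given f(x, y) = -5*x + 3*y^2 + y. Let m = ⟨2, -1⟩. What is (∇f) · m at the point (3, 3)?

∂f/∂x = -5
∂f/∂y = 6*y + 1
∇f at (3, 3) = (-5, 19)
∇f · m = (-5)(2) + (19)(-1) = -29

-29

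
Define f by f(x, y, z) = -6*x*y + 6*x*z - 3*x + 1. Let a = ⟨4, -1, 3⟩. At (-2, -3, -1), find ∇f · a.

-12

∂f/∂x = -6*y + 6*z - 3
∂f/∂y = -6*x
∂f/∂z = 6*x
∇f at (-2, -3, -1) = (9, 12, -12)
∇f · a = (9)(4) + (12)(-1) + (-12)(3) = -12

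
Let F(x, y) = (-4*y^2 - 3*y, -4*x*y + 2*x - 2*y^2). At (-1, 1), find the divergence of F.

0

∂F₁/∂x = 0
∂F₂/∂y = -4*x - 4*y
∇·F = -4*x - 4*y
At (-1, 1): 0.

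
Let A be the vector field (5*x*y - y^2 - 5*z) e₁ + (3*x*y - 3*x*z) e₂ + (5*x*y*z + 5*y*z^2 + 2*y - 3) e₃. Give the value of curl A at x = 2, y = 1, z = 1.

(∇×A)₁ = ∂A₃/∂y − ∂A₂/∂z = 5*x*z + 3*x + 5*z^2 + 2
(∇×A)₂ = ∂A₁/∂z − ∂A₃/∂x = -5*y*z - 5
(∇×A)₃ = ∂A₂/∂x − ∂A₁/∂y = -5*x + 5*y - 3*z
∇×A = (5*x*z + 3*x + 5*z^2 + 2, -5*y*z - 5, -5*x + 5*y - 3*z)
At (2, 1, 1): (23, -10, -8).

(23, -10, -8)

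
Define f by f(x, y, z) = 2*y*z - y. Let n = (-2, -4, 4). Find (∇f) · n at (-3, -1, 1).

∂f/∂x = 0
∂f/∂y = 2*z - 1
∂f/∂z = 2*y
∇f at (-3, -1, 1) = (0, 1, -2)
∇f · n = (0)(-2) + (1)(-4) + (-2)(4) = -12

-12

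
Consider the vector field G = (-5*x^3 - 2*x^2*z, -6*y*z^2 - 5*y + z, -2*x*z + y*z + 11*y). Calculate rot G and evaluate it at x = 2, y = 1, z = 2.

(36, -4, 0)

(∇×G)₁ = ∂G₃/∂y − ∂G₂/∂z = 12*y*z + z + 10
(∇×G)₂ = ∂G₁/∂z − ∂G₃/∂x = -2*x^2 + 2*z
(∇×G)₃ = ∂G₂/∂x − ∂G₁/∂y = 0
∇×G = (12*y*z + z + 10, -2*x^2 + 2*z, 0)
At (2, 1, 2): (36, -4, 0).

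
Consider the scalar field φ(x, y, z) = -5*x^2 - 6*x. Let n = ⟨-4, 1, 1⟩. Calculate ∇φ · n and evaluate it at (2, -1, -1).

104

∂φ/∂x = -10*x - 6
∂φ/∂y = 0
∂φ/∂z = 0
∇φ at (2, -1, -1) = (-26, 0, 0)
∇φ · n = (-26)(-4) + (0)(1) + (0)(1) = 104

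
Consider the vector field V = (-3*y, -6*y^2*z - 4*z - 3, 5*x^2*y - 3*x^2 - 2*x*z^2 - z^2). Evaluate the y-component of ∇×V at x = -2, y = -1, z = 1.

-30

(∇×V)_2 = ∂V₁/∂z − ∂V₃/∂x
= 0 − (10*x*y - 6*x - 2*z^2)
= -10*x*y + 6*x + 2*z^2
At (-2, -1, 1): -30.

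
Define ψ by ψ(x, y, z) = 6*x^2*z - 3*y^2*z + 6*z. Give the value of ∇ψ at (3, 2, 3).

∂ψ/∂x = 12*x*z
∂ψ/∂y = -6*y*z
∂ψ/∂z = 6*x^2 - 3*y^2 + 6
∇ψ = (12*x*z, -6*y*z, 6*x^2 - 3*y^2 + 6)
At (3, 2, 3): (108, -36, 48).

(108, -36, 48)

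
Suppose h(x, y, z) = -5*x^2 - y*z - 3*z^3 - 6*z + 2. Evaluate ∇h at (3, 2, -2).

(-30, 2, -44)

∂h/∂x = -10*x
∂h/∂y = -z
∂h/∂z = -y - 9*z^2 - 6
∇h = (-10*x, -z, -y - 9*z^2 - 6)
At (3, 2, -2): (-30, 2, -44).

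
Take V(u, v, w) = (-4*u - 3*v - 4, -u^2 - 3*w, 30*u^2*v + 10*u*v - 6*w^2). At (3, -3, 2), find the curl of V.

(∇×V)₁ = ∂V₃/∂v − ∂V₂/∂w = 30*u^2 + 10*u + 3
(∇×V)₂ = ∂V₁/∂w − ∂V₃/∂u = -60*u*v - 10*v
(∇×V)₃ = ∂V₂/∂u − ∂V₁/∂v = -2*u + 3
∇×V = (30*u^2 + 10*u + 3, -60*u*v - 10*v, -2*u + 3)
At (3, -3, 2): (303, 570, -3).

(303, 570, -3)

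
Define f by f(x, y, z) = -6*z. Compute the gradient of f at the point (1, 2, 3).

(0, 0, -6)

∂f/∂x = 0
∂f/∂y = 0
∂f/∂z = -6
∇f = (0, 0, -6)
At (1, 2, 3): (0, 0, -6).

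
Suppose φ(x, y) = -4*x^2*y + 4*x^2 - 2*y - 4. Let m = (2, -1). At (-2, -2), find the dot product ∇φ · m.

-78

∂φ/∂x = -8*x*y + 8*x
∂φ/∂y = -4*x^2 - 2
∇φ at (-2, -2) = (-48, -18)
∇φ · m = (-48)(2) + (-18)(-1) = -78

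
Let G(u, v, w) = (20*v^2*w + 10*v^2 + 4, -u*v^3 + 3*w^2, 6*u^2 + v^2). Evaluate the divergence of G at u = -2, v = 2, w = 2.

∂G₁/∂u = 0
∂G₂/∂v = -3*u*v^2
∂G₃/∂w = 0
∇·G = -3*u*v^2
At (-2, 2, 2): 24.

24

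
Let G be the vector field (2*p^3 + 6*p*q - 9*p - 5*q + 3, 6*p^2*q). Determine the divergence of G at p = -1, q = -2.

∂G₁/∂p = 6*p^2 + 6*q - 9
∂G₂/∂q = 6*p^2
∇·G = 12*p^2 + 6*q - 9
At (-1, -2): -9.

-9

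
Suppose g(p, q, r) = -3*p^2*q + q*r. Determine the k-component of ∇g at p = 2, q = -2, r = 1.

(∇g)_3 = ∂g/∂r = q
At (2, -2, 1): -2.

-2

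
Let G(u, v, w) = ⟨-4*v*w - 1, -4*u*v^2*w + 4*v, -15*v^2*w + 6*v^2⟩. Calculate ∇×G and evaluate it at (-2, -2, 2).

(64, 8, -24)

(∇×G)₁ = ∂G₃/∂v − ∂G₂/∂w = 4*u*v^2 - 30*v*w + 12*v
(∇×G)₂ = ∂G₁/∂w − ∂G₃/∂u = -4*v
(∇×G)₃ = ∂G₂/∂u − ∂G₁/∂v = -4*v^2*w + 4*w
∇×G = (4*u*v^2 - 30*v*w + 12*v, -4*v, -4*v^2*w + 4*w)
At (-2, -2, 2): (64, 8, -24).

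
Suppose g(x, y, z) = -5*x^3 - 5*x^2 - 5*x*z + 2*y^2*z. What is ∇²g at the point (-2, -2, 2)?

∂²g/∂x² = -10*(3*x + 1)
∂²g/∂y² = 4*z
∂²g/∂z² = 0
∇²g = -30*x + 4*z - 10
At (-2, -2, 2): 58.

58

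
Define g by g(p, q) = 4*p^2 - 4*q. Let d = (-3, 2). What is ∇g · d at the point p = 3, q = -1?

-80

∂g/∂p = 8*p
∂g/∂q = -4
∇g at (3, -1) = (24, -4)
∇g · d = (24)(-3) + (-4)(2) = -80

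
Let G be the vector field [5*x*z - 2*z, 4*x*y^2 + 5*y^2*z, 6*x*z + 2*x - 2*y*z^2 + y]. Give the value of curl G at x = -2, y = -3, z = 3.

(∇×G)₁ = ∂G₃/∂y − ∂G₂/∂z = -5*y^2 - 2*z^2 + 1
(∇×G)₂ = ∂G₁/∂z − ∂G₃/∂x = 5*x - 6*z - 4
(∇×G)₃ = ∂G₂/∂x − ∂G₁/∂y = 4*y^2
∇×G = (-5*y^2 - 2*z^2 + 1, 5*x - 6*z - 4, 4*y^2)
At (-2, -3, 3): (-62, -32, 36).

(-62, -32, 36)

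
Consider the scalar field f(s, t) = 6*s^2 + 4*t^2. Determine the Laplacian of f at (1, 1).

∂²f/∂s² = 12
∂²f/∂t² = 8
∇²f = 20
At (1, 1): 20.

20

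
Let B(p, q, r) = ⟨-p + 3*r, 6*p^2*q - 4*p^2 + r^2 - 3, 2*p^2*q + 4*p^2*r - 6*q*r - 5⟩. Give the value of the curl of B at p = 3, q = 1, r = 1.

(10, -33, 12)

(∇×B)₁ = ∂B₃/∂q − ∂B₂/∂r = 2*p^2 - 8*r
(∇×B)₂ = ∂B₁/∂r − ∂B₃/∂p = -4*p*q - 8*p*r + 3
(∇×B)₃ = ∂B₂/∂p − ∂B₁/∂q = 12*p*q - 8*p
∇×B = (2*p^2 - 8*r, -4*p*q - 8*p*r + 3, 12*p*q - 8*p)
At (3, 1, 1): (10, -33, 12).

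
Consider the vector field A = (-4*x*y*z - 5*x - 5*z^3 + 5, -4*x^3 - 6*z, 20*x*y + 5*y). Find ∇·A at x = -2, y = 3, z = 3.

-41

∂A₁/∂x = -4*y*z - 5
∂A₂/∂y = 0
∂A₃/∂z = 0
∇·A = -4*y*z - 5
At (-2, 3, 3): -41.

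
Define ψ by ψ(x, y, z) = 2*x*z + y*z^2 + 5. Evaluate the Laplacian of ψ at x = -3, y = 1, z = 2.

∂²ψ/∂x² = 0
∂²ψ/∂y² = 0
∂²ψ/∂z² = 2*y
∇²ψ = 2*y
At (-3, 1, 2): 2.

2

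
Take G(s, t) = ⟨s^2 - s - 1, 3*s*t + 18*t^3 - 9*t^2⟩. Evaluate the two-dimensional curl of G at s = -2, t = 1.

∂G₂/∂s = 3*t
∂G₁/∂t = 0
Scalar curl = 3*t
At (-2, 1): 3.

3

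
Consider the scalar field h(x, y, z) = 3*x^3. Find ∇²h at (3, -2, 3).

54

∂²h/∂x² = 18*x
∂²h/∂y² = 0
∂²h/∂z² = 0
∇²h = 18*x
At (3, -2, 3): 54.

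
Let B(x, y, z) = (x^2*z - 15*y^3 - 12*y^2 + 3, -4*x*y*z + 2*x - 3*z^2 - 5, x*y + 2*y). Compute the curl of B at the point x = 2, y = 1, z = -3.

(-6, 3, 83)

(∇×B)₁ = ∂B₃/∂y − ∂B₂/∂z = 4*x*y + x + 6*z + 2
(∇×B)₂ = ∂B₁/∂z − ∂B₃/∂x = x^2 - y
(∇×B)₃ = ∂B₂/∂x − ∂B₁/∂y = 45*y^2 - 4*y*z + 24*y + 2
∇×B = (4*x*y + x + 6*z + 2, x^2 - y, 45*y^2 - 4*y*z + 24*y + 2)
At (2, 1, -3): (-6, 3, 83).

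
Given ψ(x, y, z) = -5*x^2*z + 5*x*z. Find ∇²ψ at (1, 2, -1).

10

∂²ψ/∂x² = -10*z
∂²ψ/∂y² = 0
∂²ψ/∂z² = 0
∇²ψ = -10*z
At (1, 2, -1): 10.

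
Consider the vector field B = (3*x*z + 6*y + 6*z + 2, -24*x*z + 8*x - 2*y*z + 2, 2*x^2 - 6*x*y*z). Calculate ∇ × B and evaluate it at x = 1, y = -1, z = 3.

(∇×B)₁ = ∂B₃/∂y − ∂B₂/∂z = -6*x*z + 24*x + 2*y
(∇×B)₂ = ∂B₁/∂z − ∂B₃/∂x = -x + 6*y*z + 6
(∇×B)₃ = ∂B₂/∂x − ∂B₁/∂y = -24*z + 2
∇×B = (-6*x*z + 24*x + 2*y, -x + 6*y*z + 6, -24*z + 2)
At (1, -1, 3): (4, -13, -70).

(4, -13, -70)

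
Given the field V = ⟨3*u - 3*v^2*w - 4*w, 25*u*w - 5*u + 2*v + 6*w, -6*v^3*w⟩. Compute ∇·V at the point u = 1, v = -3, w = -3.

∂V₁/∂u = 3
∂V₂/∂v = 2
∂V₃/∂w = -6*v^3
∇·V = -6*v^3 + 5
At (1, -3, -3): 167.

167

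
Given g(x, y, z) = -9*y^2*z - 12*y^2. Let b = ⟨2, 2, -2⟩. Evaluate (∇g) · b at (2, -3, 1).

∂g/∂x = 0
∂g/∂y = -18*y*z - 24*y
∂g/∂z = -9*y^2
∇g at (2, -3, 1) = (0, 126, -81)
∇g · b = (0)(2) + (126)(2) + (-81)(-2) = 414

414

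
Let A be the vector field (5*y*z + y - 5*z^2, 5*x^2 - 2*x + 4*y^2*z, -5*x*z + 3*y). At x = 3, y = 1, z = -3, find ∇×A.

(∇×A)₁ = ∂A₃/∂y − ∂A₂/∂z = -4*y^2 + 3
(∇×A)₂ = ∂A₁/∂z − ∂A₃/∂x = 5*y - 5*z
(∇×A)₃ = ∂A₂/∂x − ∂A₁/∂y = 10*x - 5*z - 3
∇×A = (-4*y^2 + 3, 5*y - 5*z, 10*x - 5*z - 3)
At (3, 1, -3): (-1, 20, 42).

(-1, 20, 42)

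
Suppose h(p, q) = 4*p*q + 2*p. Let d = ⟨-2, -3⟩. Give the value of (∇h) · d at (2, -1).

∂h/∂p = 4*q + 2
∂h/∂q = 4*p
∇h at (2, -1) = (-2, 8)
∇h · d = (-2)(-2) + (8)(-3) = -20

-20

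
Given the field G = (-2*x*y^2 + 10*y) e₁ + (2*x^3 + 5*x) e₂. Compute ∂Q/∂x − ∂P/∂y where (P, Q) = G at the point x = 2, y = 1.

27

∂G₂/∂x = 6*x^2 + 5
∂G₁/∂y = -4*x*y + 10
Scalar curl = 6*x^2 + 4*x*y - 5
At (2, 1): 27.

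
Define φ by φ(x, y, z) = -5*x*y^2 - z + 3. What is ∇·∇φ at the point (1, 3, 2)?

∂²φ/∂x² = 0
∂²φ/∂y² = -10*x
∂²φ/∂z² = 0
∇²φ = -10*x
At (1, 3, 2): -10.

-10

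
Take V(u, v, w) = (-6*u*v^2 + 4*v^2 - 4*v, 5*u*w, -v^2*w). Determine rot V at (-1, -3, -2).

(-7, 0, 54)

(∇×V)₁ = ∂V₃/∂v − ∂V₂/∂w = -5*u - 2*v*w
(∇×V)₂ = ∂V₁/∂w − ∂V₃/∂u = 0
(∇×V)₃ = ∂V₂/∂u − ∂V₁/∂v = 12*u*v - 8*v + 5*w + 4
∇×V = (-5*u - 2*v*w, 0, 12*u*v - 8*v + 5*w + 4)
At (-1, -3, -2): (-7, 0, 54).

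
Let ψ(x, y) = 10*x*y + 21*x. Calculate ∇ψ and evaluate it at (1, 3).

∂ψ/∂x = 10*y + 21
∂ψ/∂y = 10*x
∇ψ = (10*y + 21, 10*x)
At (1, 3): (51, 10).

(51, 10)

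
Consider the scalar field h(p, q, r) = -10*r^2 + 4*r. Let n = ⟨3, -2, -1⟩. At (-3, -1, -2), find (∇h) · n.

-44

∂h/∂p = 0
∂h/∂q = 0
∂h/∂r = -20*r + 4
∇h at (-3, -1, -2) = (0, 0, 44)
∇h · n = (0)(3) + (0)(-2) + (44)(-1) = -44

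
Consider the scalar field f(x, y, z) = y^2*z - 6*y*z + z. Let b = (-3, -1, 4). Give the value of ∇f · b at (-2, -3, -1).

100

∂f/∂x = 0
∂f/∂y = 2*y*z - 6*z
∂f/∂z = y^2 - 6*y + 1
∇f at (-2, -3, -1) = (0, 12, 28)
∇f · b = (0)(-3) + (12)(-1) + (28)(4) = 100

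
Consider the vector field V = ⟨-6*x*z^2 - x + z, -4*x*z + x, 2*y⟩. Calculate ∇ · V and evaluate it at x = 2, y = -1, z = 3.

-55

∂V₁/∂x = -6*z^2 - 1
∂V₂/∂y = 0
∂V₃/∂z = 0
∇·V = -6*z^2 - 1
At (2, -1, 3): -55.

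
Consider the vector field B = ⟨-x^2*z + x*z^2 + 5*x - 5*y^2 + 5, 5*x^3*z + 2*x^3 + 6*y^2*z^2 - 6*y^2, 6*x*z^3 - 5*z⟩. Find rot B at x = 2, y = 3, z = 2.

(∇×B)₁ = ∂B₃/∂y − ∂B₂/∂z = -5*x^3 - 12*y^2*z
(∇×B)₂ = ∂B₁/∂z − ∂B₃/∂x = -x^2 + 2*x*z - 6*z^3
(∇×B)₃ = ∂B₂/∂x − ∂B₁/∂y = 15*x^2*z + 6*x^2 + 10*y
∇×B = (-5*x^3 - 12*y^2*z, -x^2 + 2*x*z - 6*z^3, 15*x^2*z + 6*x^2 + 10*y)
At (2, 3, 2): (-256, -44, 174).

(-256, -44, 174)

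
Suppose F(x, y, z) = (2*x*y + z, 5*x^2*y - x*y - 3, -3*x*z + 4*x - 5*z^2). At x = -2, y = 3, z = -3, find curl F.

(∇×F)₁ = ∂F₃/∂y − ∂F₂/∂z = 0
(∇×F)₂ = ∂F₁/∂z − ∂F₃/∂x = 3*z - 3
(∇×F)₃ = ∂F₂/∂x − ∂F₁/∂y = 10*x*y - 2*x - y
∇×F = (0, 3*z - 3, 10*x*y - 2*x - y)
At (-2, 3, -3): (0, -12, -59).

(0, -12, -59)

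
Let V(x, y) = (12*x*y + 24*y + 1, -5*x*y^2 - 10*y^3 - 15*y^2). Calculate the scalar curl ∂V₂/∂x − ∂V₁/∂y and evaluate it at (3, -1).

∂V₂/∂x = -5*y^2
∂V₁/∂y = 12*x + 24
Scalar curl = -12*x - 5*y^2 - 24
At (3, -1): -65.

-65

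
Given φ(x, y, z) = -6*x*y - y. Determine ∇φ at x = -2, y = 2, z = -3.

∂φ/∂x = -6*y
∂φ/∂y = -6*x - 1
∂φ/∂z = 0
∇φ = (-6*y, -6*x - 1, 0)
At (-2, 2, -3): (-12, 11, 0).

(-12, 11, 0)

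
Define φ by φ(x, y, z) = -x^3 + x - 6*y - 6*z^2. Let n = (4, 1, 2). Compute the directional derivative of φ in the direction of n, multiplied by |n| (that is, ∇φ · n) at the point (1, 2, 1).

∂φ/∂x = -3*x^2 + 1
∂φ/∂y = -6
∂φ/∂z = -12*z
∇φ at (1, 2, 1) = (-2, -6, -12)
∇φ · n = (-2)(4) + (-6)(1) + (-12)(2) = -38

-38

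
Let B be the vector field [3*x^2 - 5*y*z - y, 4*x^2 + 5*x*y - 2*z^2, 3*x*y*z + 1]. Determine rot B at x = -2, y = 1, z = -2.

(4, 1, -20)

(∇×B)₁ = ∂B₃/∂y − ∂B₂/∂z = 3*x*z + 4*z
(∇×B)₂ = ∂B₁/∂z − ∂B₃/∂x = -3*y*z - 5*y
(∇×B)₃ = ∂B₂/∂x − ∂B₁/∂y = 8*x + 5*y + 5*z + 1
∇×B = (3*x*z + 4*z, -3*y*z - 5*y, 8*x + 5*y + 5*z + 1)
At (-2, 1, -2): (4, 1, -20).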